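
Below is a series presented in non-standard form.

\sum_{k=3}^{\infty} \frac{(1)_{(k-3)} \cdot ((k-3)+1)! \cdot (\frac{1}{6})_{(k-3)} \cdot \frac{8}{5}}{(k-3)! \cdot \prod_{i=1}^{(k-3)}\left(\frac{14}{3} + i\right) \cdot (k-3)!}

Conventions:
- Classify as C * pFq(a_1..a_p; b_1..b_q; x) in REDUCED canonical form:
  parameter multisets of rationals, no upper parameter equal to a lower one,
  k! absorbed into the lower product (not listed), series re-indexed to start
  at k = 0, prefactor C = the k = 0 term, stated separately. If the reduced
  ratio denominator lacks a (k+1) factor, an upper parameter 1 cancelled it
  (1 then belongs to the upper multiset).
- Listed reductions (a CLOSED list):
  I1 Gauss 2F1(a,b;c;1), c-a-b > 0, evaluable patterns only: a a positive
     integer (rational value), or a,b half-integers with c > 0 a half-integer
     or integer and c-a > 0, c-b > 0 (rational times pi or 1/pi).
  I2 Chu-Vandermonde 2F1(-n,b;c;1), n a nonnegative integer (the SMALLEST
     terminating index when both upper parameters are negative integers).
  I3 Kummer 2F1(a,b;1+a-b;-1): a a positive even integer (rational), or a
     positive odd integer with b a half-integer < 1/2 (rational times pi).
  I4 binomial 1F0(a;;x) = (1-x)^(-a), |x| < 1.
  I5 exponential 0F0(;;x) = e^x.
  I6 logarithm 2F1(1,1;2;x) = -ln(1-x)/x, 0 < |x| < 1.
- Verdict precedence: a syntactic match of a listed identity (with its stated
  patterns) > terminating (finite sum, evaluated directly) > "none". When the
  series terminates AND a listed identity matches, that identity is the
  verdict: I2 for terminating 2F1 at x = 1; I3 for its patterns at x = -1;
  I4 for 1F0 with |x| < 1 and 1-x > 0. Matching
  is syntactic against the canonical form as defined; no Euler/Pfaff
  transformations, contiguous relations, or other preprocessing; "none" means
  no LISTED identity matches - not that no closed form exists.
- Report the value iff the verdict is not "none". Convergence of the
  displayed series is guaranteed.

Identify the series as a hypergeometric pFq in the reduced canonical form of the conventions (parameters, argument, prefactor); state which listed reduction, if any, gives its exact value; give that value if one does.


Reduced: x = 1, 2F1, upper = {\frac{1}{6}, 2}, lower = {\frac{17}{3}}, C = \frac{8}{5}. Verdict: the Gauss summation I1 applies (x = 1: the Gamma ratio telescopes since c-a-b = 7/2 > 0 and a = 2 in Z>0). Hence: \frac{704}{405}.

Key step: t_0 being \frac{8}{5}, the factorial ratio (C = 8/5) (k+a-1)!/(a-1)! is a rising factorial (a)_k.
Ratio: r(k) = 1 * (k+\frac{1}{6}) (k+2) / [(k+\frac{17}{3}) (k+1)] - rational in k. x = 1; t_0 = \frac{8}{5}; negate the roots.


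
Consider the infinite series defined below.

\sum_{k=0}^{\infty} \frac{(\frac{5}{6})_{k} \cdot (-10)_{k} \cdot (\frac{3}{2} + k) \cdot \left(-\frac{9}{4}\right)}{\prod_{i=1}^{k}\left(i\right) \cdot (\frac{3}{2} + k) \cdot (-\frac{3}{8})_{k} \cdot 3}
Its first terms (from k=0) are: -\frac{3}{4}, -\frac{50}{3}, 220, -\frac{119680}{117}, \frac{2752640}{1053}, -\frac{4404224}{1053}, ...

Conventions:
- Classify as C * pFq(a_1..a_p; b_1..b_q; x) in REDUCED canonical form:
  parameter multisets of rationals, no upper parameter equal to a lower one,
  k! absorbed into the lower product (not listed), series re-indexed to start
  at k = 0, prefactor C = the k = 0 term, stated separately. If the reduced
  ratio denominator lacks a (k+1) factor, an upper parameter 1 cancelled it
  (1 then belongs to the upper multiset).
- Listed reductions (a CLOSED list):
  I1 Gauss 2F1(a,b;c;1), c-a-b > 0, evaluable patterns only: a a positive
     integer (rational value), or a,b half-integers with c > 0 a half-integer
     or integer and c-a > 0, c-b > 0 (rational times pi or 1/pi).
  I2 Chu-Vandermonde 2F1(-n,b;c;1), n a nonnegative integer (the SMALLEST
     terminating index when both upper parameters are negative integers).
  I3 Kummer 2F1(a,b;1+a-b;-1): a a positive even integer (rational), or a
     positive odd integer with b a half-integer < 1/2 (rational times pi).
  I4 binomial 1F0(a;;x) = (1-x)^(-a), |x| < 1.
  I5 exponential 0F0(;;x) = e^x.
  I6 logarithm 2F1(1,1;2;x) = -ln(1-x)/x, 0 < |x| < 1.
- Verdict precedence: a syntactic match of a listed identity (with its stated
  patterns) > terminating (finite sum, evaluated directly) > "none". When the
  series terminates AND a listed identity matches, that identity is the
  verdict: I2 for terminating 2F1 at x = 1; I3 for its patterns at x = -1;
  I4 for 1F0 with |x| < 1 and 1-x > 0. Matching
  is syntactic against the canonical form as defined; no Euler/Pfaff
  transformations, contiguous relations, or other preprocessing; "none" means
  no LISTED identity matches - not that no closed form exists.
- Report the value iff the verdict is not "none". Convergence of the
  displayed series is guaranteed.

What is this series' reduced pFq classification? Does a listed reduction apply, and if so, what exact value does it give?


The tell: with t_0 = -\frac{3}{4}, k + 3/2 divides numerator and denominator alike; prefactor -3/4 after cancelling.
Step ratio: r(k) = 1 * (k-10) (k+\frac{5}{6}) / [(k-\frac{3}{8}) (k+1)] - poly over poly, x = 1 from leading terms; C = -\frac{3}{4} at k = 0.

Reduced: x = 1, 2F1, upper = {-10, \frac{5}{6}}, lower = {-\frac{3}{8}}, C = -\frac{3}{4}. Verdict: this is Vandermonde's identity (I2) (terminating 2F1 at x = 1 with n = 10, b = 5/6, c = -\frac{3}{8}). Its exact value is \frac{231921424801}{2288574138996}.


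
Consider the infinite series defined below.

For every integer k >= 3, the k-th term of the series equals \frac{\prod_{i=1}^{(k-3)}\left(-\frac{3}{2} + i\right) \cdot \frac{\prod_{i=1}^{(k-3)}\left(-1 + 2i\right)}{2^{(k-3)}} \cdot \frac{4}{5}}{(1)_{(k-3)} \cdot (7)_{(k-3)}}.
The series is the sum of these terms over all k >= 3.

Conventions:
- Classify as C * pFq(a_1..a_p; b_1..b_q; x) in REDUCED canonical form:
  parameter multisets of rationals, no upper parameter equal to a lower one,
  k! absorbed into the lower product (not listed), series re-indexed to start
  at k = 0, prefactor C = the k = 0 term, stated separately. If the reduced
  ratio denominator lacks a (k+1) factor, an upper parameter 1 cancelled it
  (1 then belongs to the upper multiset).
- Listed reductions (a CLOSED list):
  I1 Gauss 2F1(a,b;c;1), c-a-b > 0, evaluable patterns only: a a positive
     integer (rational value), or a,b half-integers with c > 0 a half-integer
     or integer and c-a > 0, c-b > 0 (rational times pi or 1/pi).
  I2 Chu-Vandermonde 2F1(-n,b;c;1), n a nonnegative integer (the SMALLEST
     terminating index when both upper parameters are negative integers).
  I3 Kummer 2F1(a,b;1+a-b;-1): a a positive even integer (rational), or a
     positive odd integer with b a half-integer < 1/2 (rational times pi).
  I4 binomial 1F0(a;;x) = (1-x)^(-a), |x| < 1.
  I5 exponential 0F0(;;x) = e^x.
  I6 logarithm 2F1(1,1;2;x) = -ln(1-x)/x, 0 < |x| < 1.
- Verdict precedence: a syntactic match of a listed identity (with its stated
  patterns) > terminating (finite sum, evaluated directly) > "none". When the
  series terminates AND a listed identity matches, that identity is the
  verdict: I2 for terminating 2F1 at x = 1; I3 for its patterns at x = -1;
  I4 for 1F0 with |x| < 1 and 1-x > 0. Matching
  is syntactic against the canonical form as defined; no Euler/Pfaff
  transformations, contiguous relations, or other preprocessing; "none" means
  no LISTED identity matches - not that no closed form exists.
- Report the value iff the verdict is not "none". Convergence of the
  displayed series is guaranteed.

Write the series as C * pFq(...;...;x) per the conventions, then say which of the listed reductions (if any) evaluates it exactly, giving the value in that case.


Key step: x = 1 and the odd product 1*3*...*(2k-1) (prefactor 4/5) is 2^k (1/2)_k.
Step ratio: r(k) = 1 * (k-\frac{1}{2}) (k+\frac{1}{2}) / [(k+7) (k+1)] ; factor over Q: parameters, x = 1, and C = \frac{4}{5}.

Classification (C = \frac{4}{5}): 2F1 with upper {-\frac{1}{2}, \frac{1}{2}}, lower {7}, argument x = 1. Verdict: Gauss (I1, half-integer pattern) fires (x = 1; upper {-\frac{1}{2}, \frac{1}{2}} half-integers, c = 7 in the evaluable pattern). Its exact value is \frac{8388608}{3468465} / \pi.


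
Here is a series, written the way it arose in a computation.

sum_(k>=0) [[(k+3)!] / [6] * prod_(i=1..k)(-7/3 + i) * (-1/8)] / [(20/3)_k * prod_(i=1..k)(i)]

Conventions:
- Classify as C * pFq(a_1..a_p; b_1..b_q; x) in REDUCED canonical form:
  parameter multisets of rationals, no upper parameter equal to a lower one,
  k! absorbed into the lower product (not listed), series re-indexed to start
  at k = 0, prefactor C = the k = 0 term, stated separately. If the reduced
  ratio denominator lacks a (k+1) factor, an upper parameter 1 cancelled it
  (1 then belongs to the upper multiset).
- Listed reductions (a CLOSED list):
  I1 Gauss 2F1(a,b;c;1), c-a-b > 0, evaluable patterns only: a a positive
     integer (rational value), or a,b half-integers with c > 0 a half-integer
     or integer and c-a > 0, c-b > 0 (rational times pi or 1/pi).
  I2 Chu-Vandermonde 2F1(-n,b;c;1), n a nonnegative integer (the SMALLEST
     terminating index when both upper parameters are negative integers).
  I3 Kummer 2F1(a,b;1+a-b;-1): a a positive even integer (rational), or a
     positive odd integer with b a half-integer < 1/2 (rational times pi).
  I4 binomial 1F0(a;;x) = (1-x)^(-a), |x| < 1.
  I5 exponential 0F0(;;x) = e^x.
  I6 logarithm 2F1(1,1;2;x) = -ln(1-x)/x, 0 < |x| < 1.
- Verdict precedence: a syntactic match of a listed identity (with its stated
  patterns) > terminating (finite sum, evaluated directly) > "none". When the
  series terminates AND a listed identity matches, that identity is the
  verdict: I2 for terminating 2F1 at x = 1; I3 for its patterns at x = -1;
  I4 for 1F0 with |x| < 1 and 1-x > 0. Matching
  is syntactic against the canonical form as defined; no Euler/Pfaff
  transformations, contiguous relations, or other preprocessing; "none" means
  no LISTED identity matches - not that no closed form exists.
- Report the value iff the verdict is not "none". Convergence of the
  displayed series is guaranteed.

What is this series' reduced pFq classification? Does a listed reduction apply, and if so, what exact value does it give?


Prefactor -1/8, argument 1: 2F1 with upper {-4/3, 4} over lower {20/3}. Verdict (x = 1): Gauss (I1, integer-parameter pattern) applies (x = 1: the Gamma ratio telescopes since c-a-b = 4 > 0 and a = 4 in Z>0). Sum: -187/4860.

First insight: t_0 = -1/8 here, and the factorial ratio (C = -1/8) (k+a-1)!/(a-1)! is a rising factorial (a)_k.
Term ratio: r(k) = 1 * (k-4/3) (k+4) / [(k+20/3) (k+1)] ; factor over Q: parameters, x = 1, and C = -1/8.


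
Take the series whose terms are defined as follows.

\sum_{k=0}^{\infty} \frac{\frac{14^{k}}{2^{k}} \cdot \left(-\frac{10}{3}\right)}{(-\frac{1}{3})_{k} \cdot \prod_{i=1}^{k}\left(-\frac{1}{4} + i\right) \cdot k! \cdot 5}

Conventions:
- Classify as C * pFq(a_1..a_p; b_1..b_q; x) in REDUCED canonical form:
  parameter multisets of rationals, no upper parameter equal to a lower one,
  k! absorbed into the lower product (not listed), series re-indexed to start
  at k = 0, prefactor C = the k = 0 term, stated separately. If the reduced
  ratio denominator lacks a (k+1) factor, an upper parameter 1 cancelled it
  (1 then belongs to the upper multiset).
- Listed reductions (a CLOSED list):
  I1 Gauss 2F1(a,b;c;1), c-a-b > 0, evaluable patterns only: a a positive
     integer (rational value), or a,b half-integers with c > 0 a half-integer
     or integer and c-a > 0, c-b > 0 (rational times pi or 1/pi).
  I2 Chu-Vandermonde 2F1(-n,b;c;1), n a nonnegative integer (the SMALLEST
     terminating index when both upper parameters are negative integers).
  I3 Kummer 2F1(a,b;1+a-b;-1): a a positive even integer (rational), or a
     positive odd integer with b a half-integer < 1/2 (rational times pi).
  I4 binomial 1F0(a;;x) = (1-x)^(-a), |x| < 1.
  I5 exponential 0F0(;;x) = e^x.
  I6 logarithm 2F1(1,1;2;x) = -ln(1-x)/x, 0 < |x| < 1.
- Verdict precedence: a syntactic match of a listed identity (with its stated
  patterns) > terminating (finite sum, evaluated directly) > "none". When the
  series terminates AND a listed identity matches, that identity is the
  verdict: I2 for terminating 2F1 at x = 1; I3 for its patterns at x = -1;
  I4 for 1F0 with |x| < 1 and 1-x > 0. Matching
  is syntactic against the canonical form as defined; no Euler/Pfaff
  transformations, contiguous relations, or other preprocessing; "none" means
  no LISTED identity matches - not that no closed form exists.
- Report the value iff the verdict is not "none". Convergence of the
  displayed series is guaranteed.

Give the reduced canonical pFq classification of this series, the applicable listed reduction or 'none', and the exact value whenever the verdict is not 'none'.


Prefactor -\frac{2}{3}, argument 7: 0F2 with upper {-} over lower {-\frac{1}{3}, \frac{3}{4}}. Verdict: none. Every listed pattern misses the 0F2 form at 7, upper {-}.

The tell: with t_0 = -\frac{2}{3}, the constant factors (C = -2/3, x = 7) combine into one prefactor.
Consecutive-term ratio: r(k) = 7 * 1 / [(k-\frac{1}{3}) (k+\frac{3}{4}) (k+1)] - poly over poly, x = 7 from leading terms; C = -\frac{2}{3} at k = 0.


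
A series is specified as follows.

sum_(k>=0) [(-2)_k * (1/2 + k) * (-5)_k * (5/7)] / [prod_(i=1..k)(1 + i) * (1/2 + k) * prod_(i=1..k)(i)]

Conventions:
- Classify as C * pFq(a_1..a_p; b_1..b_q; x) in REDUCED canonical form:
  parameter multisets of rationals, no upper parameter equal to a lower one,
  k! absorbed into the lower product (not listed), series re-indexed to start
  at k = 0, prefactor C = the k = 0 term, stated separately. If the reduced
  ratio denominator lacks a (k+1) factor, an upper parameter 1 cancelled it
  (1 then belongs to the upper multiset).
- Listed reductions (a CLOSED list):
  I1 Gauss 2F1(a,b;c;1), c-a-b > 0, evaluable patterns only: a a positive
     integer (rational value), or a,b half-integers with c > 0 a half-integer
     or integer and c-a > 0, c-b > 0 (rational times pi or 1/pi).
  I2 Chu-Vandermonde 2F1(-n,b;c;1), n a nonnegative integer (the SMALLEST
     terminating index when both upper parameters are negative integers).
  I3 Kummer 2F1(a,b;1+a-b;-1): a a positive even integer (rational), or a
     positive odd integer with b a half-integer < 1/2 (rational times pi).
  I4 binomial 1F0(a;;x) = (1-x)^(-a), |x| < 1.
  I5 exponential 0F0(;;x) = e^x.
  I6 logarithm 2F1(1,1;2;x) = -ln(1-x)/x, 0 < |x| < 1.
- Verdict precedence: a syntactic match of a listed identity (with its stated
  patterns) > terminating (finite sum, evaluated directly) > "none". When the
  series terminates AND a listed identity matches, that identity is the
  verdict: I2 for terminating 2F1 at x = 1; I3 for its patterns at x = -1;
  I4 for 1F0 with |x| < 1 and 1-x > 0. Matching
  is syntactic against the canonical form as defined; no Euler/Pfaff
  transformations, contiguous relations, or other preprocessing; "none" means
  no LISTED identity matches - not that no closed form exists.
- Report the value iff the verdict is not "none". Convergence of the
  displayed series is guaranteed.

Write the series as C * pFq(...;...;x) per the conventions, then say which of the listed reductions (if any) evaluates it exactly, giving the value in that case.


First insight: with t_0 = 5/7, the product of the first k integers (C = 5/7) is k!.
Term ratio: r(k) = 1 * (k-5) (k-2) / [(k+2) (k+1)] ; factor over Q: parameters, x = 1, and C = 5/7.

The series (x = 1) is 2F1: upper {-5, -2}, lower {2}, prefactor 5/7. Verdict: Vandermonde's identity (I2) applies (terminating 2F1 at x = 1 with n = 2, b = -5, c = 2). Its exact value is 20/3.


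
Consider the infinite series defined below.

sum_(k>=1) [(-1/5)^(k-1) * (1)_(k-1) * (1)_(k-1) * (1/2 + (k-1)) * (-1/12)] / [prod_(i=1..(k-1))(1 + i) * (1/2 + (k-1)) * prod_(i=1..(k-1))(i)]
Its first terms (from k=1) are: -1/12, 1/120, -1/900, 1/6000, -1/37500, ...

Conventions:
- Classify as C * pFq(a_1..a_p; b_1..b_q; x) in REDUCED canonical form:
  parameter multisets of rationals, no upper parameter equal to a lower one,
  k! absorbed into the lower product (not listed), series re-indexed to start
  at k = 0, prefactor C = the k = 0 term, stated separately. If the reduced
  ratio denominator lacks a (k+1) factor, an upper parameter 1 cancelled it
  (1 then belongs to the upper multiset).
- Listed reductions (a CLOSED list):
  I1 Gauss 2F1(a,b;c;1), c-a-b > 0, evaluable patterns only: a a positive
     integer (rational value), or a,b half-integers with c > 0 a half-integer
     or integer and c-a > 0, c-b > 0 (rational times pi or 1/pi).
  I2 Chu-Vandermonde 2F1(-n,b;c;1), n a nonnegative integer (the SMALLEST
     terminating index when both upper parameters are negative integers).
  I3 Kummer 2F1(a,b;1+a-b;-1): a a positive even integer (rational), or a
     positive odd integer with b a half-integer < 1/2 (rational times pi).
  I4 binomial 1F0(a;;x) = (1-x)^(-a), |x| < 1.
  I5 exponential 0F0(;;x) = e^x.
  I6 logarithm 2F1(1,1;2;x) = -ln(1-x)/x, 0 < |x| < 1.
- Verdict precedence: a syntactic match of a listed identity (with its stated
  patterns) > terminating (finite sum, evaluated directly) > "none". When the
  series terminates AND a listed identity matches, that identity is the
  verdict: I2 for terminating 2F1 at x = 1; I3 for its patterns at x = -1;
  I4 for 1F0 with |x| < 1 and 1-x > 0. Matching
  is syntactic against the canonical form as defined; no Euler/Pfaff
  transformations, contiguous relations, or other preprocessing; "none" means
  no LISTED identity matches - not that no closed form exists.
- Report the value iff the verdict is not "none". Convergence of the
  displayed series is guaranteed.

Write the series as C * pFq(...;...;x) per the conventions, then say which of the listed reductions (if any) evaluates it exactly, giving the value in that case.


With C = -1/12: the canonical form is 2F1(1, 1; 2; -1/5). Verdict: this is the logarithmic series (I6) (the logarithm: parameters (1,1;2), x = -1/5). Sum: (-5/12) * ln(6/5).

The tell: with t_0 = -1/12, the factor k + 1/2 cancels (top and bottom), leaving C = -1/12.
Term ratio: r(k) = (-1/5) * (k+1) (k+1) / [(k+2) (k+1)] - rational in k. x = (-1/5); t_0 = -1/12; negate the roots.


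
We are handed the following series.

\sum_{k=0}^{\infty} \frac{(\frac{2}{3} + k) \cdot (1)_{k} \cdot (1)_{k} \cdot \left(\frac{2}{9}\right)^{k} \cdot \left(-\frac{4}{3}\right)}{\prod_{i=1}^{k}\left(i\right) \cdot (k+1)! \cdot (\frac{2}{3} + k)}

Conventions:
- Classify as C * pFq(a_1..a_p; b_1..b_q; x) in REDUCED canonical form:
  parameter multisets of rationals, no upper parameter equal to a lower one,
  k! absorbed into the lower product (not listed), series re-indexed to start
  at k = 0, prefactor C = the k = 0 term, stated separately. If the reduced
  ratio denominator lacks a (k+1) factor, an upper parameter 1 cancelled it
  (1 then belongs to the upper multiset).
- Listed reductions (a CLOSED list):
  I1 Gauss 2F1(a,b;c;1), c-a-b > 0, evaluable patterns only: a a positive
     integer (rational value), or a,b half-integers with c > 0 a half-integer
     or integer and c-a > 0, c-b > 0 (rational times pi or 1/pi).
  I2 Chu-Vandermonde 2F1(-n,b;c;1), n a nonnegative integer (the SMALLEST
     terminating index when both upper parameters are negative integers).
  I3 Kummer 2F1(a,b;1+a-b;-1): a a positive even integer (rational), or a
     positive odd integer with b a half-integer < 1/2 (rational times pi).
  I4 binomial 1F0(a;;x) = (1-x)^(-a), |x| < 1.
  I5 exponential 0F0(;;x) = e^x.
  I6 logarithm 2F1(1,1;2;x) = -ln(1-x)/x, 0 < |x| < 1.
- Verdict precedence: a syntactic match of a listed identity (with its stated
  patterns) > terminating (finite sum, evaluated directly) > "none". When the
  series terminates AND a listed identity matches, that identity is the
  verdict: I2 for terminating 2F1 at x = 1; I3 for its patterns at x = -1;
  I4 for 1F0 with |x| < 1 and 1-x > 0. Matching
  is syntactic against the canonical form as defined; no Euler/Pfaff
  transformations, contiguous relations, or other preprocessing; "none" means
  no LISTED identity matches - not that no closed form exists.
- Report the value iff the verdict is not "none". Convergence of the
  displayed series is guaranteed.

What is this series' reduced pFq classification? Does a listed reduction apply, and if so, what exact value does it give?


x = \frac{2}{9} here; the reduced form reads 2F1, upper {1, 1}, lower {2}, C = -\frac{4}{3}. Verdict: this is the I6 logarithm reduction (the logarithm: parameters (1,1;2), x = \frac{2}{9}). Exact value: 6 \cdot \ln\left(\frac{7}{9}\right).

The tell: from the first term -\frac{4}{3}: the denominator's factorial ratio (C = -4/3) is a lower Pochhammer.
Adjacent-term ratio: r(k) = \frac{2}{9} * (k+1) (k+1) / [(k+2) (k+1)] - rational in k, leading ratio \frac{2}{9}; with t_0 = -\frac{4}{3}, classification follows.


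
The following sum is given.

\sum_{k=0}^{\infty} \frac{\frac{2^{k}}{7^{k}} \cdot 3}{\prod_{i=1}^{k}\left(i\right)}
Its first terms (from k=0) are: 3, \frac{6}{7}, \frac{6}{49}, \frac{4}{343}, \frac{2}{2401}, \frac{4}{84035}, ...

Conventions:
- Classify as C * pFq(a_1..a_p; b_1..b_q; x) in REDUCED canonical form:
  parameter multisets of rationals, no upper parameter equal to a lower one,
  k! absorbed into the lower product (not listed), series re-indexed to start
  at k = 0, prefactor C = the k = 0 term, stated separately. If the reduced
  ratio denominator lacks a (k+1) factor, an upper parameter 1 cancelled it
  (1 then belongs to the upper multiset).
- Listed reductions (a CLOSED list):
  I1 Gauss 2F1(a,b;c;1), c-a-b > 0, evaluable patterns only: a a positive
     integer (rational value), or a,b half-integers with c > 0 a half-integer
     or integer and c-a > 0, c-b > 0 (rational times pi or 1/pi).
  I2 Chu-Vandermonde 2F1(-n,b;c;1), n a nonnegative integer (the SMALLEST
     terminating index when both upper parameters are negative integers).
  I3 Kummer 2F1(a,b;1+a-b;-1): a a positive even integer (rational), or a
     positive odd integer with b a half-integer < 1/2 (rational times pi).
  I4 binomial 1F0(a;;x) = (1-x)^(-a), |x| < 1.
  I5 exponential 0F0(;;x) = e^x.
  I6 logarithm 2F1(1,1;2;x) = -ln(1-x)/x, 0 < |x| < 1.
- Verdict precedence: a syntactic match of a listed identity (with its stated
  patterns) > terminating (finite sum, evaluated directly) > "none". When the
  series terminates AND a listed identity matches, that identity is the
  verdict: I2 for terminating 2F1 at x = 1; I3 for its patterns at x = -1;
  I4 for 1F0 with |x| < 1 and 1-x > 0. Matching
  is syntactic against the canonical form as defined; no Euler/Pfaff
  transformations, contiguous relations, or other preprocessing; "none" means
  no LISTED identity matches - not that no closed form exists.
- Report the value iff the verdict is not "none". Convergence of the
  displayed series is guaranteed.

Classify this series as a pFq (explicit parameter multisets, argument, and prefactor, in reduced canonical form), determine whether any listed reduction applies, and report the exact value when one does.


Classification (C = 3): 0F0 with upper {-}, lower {-}, argument x = \frac{2}{7}. Verdict (x = \frac{2}{7}): the exponential series (I5) applies (the 0F0 exponential series at x = \frac{2}{7}). Its exact value is 3 \cdot e^{\frac{2}{7}}.

First insight: from the first term 3: the two geometric factors (C = 3, x = 2/7) combine into one argument.
Consecutive-term ratio: r(k) = \frac{2}{7} * 1 / [(k+1)] ; factor over Q: parameters, x = \frac{2}{7}, and C = 3.


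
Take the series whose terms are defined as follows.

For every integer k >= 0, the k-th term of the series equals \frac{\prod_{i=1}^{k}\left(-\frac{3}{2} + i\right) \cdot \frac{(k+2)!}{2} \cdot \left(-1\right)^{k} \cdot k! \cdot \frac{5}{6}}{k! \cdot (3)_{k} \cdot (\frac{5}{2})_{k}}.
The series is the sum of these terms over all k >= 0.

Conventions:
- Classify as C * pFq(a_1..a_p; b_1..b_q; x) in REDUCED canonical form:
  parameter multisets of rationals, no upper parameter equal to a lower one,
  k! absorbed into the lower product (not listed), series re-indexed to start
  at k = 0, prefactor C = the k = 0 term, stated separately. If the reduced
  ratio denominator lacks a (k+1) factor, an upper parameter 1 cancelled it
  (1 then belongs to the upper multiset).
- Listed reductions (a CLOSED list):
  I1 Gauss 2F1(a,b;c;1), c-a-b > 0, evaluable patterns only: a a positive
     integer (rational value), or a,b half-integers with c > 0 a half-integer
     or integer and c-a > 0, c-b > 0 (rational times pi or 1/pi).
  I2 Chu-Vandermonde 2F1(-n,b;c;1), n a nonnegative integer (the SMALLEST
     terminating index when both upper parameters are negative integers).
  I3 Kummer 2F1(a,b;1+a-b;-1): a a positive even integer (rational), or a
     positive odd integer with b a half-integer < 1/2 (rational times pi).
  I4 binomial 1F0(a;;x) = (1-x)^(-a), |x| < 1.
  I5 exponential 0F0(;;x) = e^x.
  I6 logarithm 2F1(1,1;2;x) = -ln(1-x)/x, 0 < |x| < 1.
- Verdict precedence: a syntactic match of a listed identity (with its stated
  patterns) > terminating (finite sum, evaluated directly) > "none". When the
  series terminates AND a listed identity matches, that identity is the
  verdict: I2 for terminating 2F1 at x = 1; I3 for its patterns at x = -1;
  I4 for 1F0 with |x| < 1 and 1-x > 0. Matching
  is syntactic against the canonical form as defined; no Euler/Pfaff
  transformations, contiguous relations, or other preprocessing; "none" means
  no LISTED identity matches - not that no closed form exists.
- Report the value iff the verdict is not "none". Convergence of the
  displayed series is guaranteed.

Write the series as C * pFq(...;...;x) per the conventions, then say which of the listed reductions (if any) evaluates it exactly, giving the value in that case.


Classification (C = \frac{5}{6}): 2F1 with upper {-\frac{1}{2}, 1}, lower {\frac{5}{2}}, argument x = -1. Verdict: this is the Kummer evaluation I3 (x = -1; c = \frac{5}{2} equals 1+a-b for upper {-\frac{1}{2}, 1}: listed pattern). Sum: \frac{5}{16} \cdot \pi.

Key observation: t_0 being \frac{5}{6}, the factorial ratio (prefactor 5/6) (k+a-1)!/(a-1)! is a rising factorial (a)_k.
Ratio: r(k) = -1 * (k-\frac{1}{2}) (k+1) / [(k+\frac{5}{2}) (k+1)] - poly over poly, x = -1 from leading terms; C = \frac{5}{6} at k = 0.


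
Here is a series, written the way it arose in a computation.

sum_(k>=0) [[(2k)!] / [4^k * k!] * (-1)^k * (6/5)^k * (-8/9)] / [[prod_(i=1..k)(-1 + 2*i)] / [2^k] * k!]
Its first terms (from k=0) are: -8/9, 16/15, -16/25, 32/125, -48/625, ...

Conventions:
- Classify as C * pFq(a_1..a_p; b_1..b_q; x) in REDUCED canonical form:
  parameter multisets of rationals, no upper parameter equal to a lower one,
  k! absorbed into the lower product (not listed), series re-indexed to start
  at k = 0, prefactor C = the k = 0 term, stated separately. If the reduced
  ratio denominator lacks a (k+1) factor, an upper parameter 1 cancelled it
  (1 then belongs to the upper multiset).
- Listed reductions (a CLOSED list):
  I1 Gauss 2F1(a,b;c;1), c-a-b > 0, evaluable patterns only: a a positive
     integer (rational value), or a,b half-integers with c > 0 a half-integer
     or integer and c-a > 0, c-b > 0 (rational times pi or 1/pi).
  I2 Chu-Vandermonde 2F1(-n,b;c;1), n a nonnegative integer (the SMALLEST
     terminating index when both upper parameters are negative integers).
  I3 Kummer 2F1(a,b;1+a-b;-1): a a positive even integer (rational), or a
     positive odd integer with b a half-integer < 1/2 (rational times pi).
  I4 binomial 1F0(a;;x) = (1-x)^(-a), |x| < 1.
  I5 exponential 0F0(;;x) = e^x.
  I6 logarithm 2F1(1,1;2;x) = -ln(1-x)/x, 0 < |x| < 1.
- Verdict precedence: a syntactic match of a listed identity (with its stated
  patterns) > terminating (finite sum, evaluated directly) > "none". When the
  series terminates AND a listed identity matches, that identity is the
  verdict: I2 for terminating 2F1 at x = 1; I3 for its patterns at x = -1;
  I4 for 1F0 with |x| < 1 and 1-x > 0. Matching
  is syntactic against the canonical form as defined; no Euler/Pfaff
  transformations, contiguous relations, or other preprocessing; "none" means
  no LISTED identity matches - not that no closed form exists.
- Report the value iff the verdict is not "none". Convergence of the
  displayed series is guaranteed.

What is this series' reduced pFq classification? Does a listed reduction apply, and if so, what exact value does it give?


This is -8/9 * 0F0(-; -; -6/5) in reduced canonical form. Verdict: the I5 exponential reduction matches (the 0F0 exponential series at x = -6/5). Its exact value is (-8/9) * e^(-6/5).

Key step: x = (-6/5) and the parameter 1/2 appears in both the upper and lower lists and cancels.
Step ratio: r(k) = (-6/5) * 1 / [(k+1)] - poly over poly, x = (-6/5) from leading terms; C = -8/9 at k = 0.


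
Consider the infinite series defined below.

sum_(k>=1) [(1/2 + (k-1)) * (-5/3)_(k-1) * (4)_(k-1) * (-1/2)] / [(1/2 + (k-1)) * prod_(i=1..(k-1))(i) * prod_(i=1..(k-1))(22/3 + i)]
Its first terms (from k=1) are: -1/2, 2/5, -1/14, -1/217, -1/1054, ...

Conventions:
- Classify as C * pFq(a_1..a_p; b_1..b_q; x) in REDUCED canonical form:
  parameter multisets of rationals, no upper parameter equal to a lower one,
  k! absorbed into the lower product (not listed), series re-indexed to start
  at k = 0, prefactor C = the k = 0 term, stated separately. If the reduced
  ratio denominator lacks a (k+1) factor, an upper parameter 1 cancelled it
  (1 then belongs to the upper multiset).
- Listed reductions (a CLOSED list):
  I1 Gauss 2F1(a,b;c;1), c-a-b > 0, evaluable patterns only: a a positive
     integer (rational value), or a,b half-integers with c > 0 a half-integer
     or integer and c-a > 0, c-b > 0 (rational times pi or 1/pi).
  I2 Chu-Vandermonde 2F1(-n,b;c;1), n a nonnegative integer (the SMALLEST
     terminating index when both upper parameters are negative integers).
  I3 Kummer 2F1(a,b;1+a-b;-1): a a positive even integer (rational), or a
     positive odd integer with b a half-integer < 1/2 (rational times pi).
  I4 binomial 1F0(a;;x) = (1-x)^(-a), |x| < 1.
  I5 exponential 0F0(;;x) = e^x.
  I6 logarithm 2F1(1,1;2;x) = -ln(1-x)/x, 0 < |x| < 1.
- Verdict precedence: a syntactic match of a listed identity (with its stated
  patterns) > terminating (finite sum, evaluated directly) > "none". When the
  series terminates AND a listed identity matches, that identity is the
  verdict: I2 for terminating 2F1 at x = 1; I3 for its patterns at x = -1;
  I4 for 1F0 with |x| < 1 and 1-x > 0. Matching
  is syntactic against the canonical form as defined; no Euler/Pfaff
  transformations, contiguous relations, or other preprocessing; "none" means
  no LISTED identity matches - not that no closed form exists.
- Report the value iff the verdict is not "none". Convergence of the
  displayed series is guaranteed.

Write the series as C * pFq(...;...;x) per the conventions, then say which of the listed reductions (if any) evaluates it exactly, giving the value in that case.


Structural cue: x = 1 and the product of the first k integers (C = -1/2, x = 1) is k!.
Adjacent-term ratio: r(k) = 1 * (k-5/3) (k+4) / [(k+25/3) (k+1)] - rational in k. x = 1; t_0 = -1/2; negate the roots.

At argument 1: a 2F1 with upper {-5/3, 4}, lower {25/3}, scaled by C = -1/2. Verdict: this is Gauss (I1, integer-parameter pattern) (x = 1: the Gamma ratio telescopes since c-a-b = 6 > 0 and a = 4 in Z>0). Value: -2717/15309.


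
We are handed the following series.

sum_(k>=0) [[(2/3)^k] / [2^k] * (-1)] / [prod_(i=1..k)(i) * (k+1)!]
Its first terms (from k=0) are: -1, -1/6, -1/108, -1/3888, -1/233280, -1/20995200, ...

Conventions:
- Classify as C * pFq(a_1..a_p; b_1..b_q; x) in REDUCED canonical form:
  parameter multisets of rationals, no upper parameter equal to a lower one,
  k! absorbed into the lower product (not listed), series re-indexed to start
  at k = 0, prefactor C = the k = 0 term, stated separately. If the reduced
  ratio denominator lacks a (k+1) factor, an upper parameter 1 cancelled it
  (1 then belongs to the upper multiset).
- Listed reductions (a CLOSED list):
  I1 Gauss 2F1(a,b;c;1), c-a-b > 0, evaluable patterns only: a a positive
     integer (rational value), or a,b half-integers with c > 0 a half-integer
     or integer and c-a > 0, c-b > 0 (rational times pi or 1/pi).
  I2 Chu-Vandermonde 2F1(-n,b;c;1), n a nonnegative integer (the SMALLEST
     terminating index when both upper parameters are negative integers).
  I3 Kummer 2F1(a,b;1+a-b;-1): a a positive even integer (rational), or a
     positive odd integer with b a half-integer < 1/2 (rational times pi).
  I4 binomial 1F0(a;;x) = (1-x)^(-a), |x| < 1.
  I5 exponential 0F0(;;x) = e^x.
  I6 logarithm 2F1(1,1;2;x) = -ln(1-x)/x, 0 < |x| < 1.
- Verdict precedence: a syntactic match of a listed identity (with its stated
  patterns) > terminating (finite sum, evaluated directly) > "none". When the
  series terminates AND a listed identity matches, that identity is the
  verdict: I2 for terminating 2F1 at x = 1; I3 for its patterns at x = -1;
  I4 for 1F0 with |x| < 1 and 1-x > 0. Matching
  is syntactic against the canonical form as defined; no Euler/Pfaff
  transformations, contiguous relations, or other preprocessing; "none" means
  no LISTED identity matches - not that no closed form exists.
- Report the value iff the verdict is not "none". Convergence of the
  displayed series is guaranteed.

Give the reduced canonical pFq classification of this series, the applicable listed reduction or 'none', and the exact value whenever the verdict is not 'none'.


Key step: with t_0 = -1, the two k-th powers (C = -1, x = 1/3) combine into one argument.
Adjacent-term ratio: r(k) = (1/3) * 1 / [(k+2) (k+1)] - rational; roots negated = parameters, x = (1/3), C = -1.

The series (x = 1/3) is 0F1: upper {-}, lower {2}, prefactor -1. Verdict: none (x = 1/3): each listed identity misses the multisets {-} ; {2}.


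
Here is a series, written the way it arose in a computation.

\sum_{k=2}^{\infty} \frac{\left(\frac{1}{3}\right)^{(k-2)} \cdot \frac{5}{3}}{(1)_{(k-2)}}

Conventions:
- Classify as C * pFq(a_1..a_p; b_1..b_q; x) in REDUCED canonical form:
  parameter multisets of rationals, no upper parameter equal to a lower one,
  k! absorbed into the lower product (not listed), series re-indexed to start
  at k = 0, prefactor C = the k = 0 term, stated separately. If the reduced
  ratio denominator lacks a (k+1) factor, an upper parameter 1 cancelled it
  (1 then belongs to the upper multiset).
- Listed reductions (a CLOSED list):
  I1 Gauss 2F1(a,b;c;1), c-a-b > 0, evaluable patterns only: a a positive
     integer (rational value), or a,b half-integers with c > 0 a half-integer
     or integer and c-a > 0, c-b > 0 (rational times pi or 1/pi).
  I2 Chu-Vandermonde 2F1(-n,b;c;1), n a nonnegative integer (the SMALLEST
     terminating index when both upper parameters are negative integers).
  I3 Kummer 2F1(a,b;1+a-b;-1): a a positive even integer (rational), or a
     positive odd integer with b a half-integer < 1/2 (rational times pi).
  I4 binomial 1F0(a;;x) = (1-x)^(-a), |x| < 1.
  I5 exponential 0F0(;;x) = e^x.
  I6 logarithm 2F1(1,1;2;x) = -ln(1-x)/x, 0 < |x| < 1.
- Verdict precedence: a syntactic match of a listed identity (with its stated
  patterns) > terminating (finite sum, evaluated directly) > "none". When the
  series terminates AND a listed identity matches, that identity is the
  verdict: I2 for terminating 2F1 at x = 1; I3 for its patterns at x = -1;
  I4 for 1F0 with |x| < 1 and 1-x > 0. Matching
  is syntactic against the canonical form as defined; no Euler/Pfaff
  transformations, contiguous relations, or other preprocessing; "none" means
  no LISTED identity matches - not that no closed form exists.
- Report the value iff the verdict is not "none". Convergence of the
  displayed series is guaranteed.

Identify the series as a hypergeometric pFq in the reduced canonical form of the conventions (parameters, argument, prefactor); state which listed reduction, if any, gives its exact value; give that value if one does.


This is \frac{5}{3} * 0F0(-; -; \frac{1}{3}) in reduced canonical form. Verdict: this is exponential (I5) (the 0F0 exponential series at x = \frac{1}{3}). Value: \frac{5}{3} \cdot e^{\frac{1}{3}}.

Key step: from the first term \frac{5}{3}: (1)_k (C = 5/3) is k! itself.
Consecutive-term ratio: r(k) = \frac{1}{3} * 1 / [(k+1)] - poly over poly, x = \frac{1}{3} from leading terms; C = \frac{5}{3} at k = 0.


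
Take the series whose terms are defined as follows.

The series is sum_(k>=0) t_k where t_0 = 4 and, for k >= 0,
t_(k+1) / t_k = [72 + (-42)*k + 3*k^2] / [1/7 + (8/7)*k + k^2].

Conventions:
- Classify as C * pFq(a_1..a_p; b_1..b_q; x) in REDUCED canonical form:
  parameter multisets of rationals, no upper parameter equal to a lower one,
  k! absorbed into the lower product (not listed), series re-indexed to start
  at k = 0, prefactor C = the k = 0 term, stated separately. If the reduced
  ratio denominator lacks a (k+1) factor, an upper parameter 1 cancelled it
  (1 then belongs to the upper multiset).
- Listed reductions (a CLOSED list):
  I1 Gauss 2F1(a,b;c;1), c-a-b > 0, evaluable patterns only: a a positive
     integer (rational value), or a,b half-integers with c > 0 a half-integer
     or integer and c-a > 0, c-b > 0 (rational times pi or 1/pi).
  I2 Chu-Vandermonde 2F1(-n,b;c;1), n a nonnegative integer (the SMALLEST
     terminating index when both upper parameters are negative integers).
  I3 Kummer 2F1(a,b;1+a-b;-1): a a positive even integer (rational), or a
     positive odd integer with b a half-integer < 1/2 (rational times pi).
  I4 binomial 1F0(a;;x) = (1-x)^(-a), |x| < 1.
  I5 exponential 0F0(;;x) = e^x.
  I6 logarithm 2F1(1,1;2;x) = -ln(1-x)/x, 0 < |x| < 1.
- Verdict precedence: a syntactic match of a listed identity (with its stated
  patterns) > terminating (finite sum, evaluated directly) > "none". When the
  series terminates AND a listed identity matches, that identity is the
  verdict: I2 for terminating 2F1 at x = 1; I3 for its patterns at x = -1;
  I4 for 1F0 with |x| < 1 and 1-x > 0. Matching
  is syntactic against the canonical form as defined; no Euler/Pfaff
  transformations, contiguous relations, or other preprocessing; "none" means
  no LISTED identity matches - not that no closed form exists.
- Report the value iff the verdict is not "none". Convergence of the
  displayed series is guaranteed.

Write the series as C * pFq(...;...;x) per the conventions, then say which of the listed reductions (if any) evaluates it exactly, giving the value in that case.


Classification (C = 4): 2F1 with upper {-12, -2}, lower {1/7}, argument x = 3. Verdict: terminating - the sum ends at index 2 because -2 is a negative integer; exact evaluation follows. Hence: 31126.

Key observation: from the first term 4: roots of the ratio polynomials (C = 4) are the negated parameters.
Adjacent-term ratio: r(k) = 3 * (k-12) (k-2) / [(k+1/7) (k+1)] - rational in k. x = 3; t_0 = 4; negate the roots.


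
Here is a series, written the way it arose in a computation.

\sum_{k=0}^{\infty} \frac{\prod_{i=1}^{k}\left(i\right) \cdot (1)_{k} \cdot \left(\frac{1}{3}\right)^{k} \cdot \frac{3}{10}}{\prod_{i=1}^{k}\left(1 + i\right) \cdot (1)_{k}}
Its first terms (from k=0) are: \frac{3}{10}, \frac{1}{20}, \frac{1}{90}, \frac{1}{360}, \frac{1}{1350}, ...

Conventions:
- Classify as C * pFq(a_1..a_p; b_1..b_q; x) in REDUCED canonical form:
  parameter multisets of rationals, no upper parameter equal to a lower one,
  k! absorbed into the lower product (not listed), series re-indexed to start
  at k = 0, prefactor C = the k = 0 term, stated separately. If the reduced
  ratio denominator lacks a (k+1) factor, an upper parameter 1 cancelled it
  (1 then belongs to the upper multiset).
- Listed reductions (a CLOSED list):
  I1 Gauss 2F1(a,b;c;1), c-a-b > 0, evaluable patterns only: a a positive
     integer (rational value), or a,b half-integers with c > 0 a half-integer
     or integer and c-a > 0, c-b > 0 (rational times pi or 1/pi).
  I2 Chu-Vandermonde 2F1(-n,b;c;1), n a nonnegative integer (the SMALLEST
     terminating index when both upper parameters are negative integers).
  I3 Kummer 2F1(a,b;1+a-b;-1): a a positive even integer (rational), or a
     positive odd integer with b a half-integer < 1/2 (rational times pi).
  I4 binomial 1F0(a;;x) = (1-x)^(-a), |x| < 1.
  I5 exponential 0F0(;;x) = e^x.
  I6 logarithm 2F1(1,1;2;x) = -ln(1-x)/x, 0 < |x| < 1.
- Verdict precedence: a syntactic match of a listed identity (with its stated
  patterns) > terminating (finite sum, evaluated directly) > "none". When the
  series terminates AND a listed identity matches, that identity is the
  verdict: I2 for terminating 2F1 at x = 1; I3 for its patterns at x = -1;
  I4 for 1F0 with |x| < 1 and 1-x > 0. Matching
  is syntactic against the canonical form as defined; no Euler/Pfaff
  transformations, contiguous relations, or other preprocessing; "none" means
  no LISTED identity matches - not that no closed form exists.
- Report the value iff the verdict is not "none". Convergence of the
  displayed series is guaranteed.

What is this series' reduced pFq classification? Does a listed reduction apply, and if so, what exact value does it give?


With C = \frac{3}{10}: the canonical form is 2F1(1, 1; 2; \frac{1}{3}). Verdict: the logarithmic series (I6) applies (the logarithm: parameters (1,1;2), x = \frac{1}{3}). Exact value: \left(-\frac{9}{10}\right) \cdot \ln\left(\frac{2}{3}\right).

First insight: x = \frac{1}{3} and (1)_k (prefactor 3/10) is k! itself.
Ratio: r(k) = \frac{1}{3} * (k+1) (k+1) / [(k+2) (k+1)] ; factor over Q: parameters, x = \frac{1}{3}, and C = \frac{3}{10}.
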